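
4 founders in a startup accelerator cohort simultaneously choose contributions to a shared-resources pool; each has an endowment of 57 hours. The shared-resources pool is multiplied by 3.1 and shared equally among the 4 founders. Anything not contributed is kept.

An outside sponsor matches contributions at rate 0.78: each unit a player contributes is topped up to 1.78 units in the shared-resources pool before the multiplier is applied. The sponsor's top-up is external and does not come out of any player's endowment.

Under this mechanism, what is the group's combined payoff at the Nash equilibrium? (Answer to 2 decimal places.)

Under the mechanism each unit contributed yields 3.1 × 1.78 / 4 = 1.3795 back to its contributor per unit of net cost, which exceeds 1, making full contribution the dominant choice for everyone.
At the Nash equilibrium everyone contributes 57. Group total payoff = 3.1 × 1.78 × 228 = 1258.10.

1258.10 hours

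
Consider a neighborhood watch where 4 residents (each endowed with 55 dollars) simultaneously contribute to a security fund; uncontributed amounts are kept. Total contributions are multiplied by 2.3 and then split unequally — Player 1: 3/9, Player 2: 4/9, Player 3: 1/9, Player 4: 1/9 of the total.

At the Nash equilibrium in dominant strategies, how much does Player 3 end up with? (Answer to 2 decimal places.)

Player j's private return per contributed unit is 2.3 × (j's share). Contributing is weakly dominant for j when that share is at least 1/2.3 = 0.4348, and contributing 0 is dominant otherwise.
Player 2 alone (share 4/9) is above the threshold, contributing 55; the remaining 3 contribute 0. Total contributed: 55.
Player 3 keeps 55 and receives 2.3 × 55 × 1/9 = 14.06 from the security fund, for a payoff of 69.06.

69.06 dollars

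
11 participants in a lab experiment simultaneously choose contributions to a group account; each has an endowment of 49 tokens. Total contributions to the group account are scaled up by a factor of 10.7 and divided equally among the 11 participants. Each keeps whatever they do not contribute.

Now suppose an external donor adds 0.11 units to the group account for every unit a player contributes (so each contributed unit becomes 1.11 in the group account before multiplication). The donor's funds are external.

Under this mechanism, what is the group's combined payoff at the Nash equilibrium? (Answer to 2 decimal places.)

The effective private return per unit is now 10.7 × 1.11 / 11 = 1.0797 > 1, so every player's dominant strategy flips to full contribution.
At the Nash equilibrium everyone contributes 49. Group total payoff = 10.7 × 1.11 × 539 = 6401.70.

6401.70 tokens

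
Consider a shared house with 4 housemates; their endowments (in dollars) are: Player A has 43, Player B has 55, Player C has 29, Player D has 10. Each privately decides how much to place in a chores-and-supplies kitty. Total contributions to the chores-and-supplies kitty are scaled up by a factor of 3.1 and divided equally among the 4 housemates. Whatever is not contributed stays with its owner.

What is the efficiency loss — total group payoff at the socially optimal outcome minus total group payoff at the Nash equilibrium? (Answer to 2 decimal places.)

287.70 dollars

The private return per contributed unit is 3.1/4 = 0.7750 < 1 for every player regardless of endowment, so the Nash equilibrium is zero contribution and the group total is Σ E_j = 43 + 55 + 29 + 10 = 137.
Each contributed unit returns 3.100 to the group, so the social optimum is full contribution by everyone: group total = 3.100 × 137 = 424.70.
Efficiency loss = (3.100 − 1) × 137 = 287.70.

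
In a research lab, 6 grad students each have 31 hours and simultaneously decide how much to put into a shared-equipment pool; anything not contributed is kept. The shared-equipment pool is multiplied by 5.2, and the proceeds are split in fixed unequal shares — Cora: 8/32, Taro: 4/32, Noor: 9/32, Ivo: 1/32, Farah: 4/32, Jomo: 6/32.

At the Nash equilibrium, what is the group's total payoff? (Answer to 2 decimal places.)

446.40 hours

Each unit j contributes comes back to j as 5.2 × (j's share), so j prefers to contribute only if that share exceeds 1/5.2 = 0.1923; otherwise keeping the unit dominates.
Cora and Noor clear that bar, contributing 31 each; the remaining 4 contribute 0. Total contributed: 62.
The shared-equipment pool pays out 5.2 × 62 = 322.40 in total (split across the unequal shares, but the aggregate is all that matters for the group sum).
The 4 free-riders keep 31 each, adding 124. Group total = 124 + 322.40 = 446.40.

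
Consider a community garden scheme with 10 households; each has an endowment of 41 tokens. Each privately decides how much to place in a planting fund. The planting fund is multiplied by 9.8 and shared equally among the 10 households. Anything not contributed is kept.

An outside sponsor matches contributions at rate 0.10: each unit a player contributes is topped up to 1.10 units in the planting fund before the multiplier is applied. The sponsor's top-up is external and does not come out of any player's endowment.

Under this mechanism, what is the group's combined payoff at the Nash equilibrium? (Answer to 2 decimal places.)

The effective private return per unit is now 9.8 × 1.10 / 10 = 1.0780 > 1, so every player's dominant strategy flips to full contribution.
At the Nash equilibrium everyone contributes 41. Group total payoff = 9.8 × 1.10 × 410 = 4419.80.

4419.80 tokens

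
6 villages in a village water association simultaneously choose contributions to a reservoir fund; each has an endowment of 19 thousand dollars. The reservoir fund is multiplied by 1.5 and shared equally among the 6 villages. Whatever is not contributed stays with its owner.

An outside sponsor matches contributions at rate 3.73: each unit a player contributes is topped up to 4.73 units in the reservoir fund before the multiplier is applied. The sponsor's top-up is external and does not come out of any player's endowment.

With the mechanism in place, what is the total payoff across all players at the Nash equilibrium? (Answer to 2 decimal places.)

808.83 thousand dollars

The effective private return per unit is now 1.5 × 4.73 / 6 = 1.1825 > 1, so every player's dominant strategy flips to full contribution.
At the Nash equilibrium everyone contributes 19. Group total payoff = 1.5 × 4.73 × 114 = 808.83.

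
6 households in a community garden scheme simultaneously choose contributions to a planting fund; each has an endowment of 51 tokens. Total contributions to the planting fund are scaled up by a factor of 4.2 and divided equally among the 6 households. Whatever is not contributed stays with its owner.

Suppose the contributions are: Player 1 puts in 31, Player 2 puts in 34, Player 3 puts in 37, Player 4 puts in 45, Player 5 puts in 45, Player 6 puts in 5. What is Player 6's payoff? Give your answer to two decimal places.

Total contributed: 31 + 34 + 37 + 45 + 45 + 5 = 197.
Each receives 4.2 × 197 / 6 = 137.90 from the planting fund.
Player 6 keeps 51 − 5 = 46, so Player 6's payoff is 46 + 137.90 = 183.90.

183.90 tokens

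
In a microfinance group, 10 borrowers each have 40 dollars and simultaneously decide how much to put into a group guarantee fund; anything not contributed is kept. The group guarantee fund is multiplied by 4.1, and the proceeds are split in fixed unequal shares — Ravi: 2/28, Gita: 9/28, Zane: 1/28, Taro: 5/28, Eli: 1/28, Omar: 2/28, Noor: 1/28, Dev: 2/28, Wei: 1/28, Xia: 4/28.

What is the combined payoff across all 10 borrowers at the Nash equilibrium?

A player with share s gets back 4.1·s per unit contributed, so full contribution is dominant for anyone with s > 1/4.1 = 0.2439 and zero contribution is dominant for anyone below.
The only share above 0.2439 is Gita's 9/28, contributing 40; the remaining 9 contribute 0. Total contributed: 40.
The group guarantee fund pays out 4.1 × 40 = 164.00 in total (split across the unequal shares, but the aggregate is all that matters for the group sum).
The 9 free-riders keep 40 each, adding 360. Group total = 360 + 164.00 = 524.00.

524.00 dollars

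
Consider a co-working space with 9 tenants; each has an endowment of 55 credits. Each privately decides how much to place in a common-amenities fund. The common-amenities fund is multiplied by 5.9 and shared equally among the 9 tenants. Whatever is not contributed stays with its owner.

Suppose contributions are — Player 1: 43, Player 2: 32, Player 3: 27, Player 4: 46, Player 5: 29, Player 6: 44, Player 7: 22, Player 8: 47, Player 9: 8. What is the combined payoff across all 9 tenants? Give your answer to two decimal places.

1955.20 credits

Total contributed: 43 + 32 + 27 + 46 + 29 + 44 + 22 + 47 + 8 = 298; total kept: 9 × 55 − 298 = 197.
The common-amenities fund pays out 5.9 × 298 = 1758.20 in aggregate.
Group total = 197 + 1758.20 = 1955.20.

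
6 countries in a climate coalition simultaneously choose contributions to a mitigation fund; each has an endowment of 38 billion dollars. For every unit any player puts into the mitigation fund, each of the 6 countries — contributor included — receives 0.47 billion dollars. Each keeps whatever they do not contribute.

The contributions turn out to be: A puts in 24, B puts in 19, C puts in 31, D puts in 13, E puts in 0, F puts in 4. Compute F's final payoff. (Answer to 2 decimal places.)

Total contributed: 24 + 19 + 31 + 13 + 0 + 4 = 91.
Each receives 0.47 × 91 = 42.77 from the mitigation fund.
F keeps 38 − 4 = 34, so F's payoff is 34 + 42.77 = 76.77.

76.77 billion dollars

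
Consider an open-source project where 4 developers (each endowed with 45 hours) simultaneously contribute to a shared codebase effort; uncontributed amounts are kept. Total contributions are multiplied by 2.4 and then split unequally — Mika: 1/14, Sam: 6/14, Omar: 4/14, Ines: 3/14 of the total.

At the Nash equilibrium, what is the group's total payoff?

243.00 hours

For player j, contributing a unit is worthwhile iff 2.4 × (j's share) ≥ 1, i.e. iff j's share is at least 0.4167.
Only Sam (6/14) clears that bar, contributing 45; the remaining 3 contribute 0. Total contributed: 45.
The shared codebase effort pays out 2.4 × 45 = 108.00 in total (split across the unequal shares, but the aggregate is all that matters for the group sum).
The 3 free-riders keep 45 each, adding 135. Group total = 135 + 108.00 = 243.00.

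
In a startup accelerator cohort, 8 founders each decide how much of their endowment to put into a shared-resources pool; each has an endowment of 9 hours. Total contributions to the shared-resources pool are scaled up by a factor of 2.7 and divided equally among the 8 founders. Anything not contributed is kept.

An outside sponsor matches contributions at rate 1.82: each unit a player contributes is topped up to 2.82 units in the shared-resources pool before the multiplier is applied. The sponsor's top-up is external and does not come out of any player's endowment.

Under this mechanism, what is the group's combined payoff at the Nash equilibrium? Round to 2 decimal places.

With the mechanism, a contributed unit returns 2.7 × 2.82 / 8 = 0.9518 per unit of net cost — still below 1 — so contributing 0 remains dominant for every player.
Everyone keeps their endowment and the group total is 8 × 9 = 72.

72.00 hours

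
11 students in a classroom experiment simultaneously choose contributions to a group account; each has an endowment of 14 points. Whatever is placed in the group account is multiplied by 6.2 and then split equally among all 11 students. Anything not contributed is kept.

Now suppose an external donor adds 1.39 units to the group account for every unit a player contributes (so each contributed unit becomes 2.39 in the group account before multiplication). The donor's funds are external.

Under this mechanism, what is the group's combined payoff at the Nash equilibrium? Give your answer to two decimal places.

Under the mechanism each unit contributed yields 6.2 × 2.39 / 11 = 1.3471 back to its contributor per unit of net cost, which exceeds 1, making full contribution the dominant choice for everyone.
At the Nash equilibrium everyone contributes 14. Group total payoff = 6.2 × 2.39 × 154 = 2281.97.

2281.97 points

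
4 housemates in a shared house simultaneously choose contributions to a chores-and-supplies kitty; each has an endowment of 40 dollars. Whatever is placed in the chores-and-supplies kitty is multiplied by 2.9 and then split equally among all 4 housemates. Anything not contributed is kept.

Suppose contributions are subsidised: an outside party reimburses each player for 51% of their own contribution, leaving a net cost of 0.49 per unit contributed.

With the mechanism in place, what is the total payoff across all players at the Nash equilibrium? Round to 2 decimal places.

545.60 dollars

The effective private return per unit is now (2.9/4) / 0.49 = 1.4796 > 1, so every player's dominant strategy flips to full contribution.
So the Nash equilibrium is full contribution by all 4; the group earns 4 × (40 × 0.51 + 2.9 × 40) = 545.60.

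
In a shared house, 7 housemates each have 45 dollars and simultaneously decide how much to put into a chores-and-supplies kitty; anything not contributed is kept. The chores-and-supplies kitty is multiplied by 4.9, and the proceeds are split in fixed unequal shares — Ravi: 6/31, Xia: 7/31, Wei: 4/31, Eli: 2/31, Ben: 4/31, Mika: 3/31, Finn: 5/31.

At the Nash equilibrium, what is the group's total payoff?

Each unit j contributes comes back to j as 4.9 × (j's share), so j prefers to contribute only if that share exceeds 1/4.9 = 0.2041; otherwise keeping the unit dominates.
Xia alone (share 7/31) is above the threshold, contributing 45; the remaining 6 contribute 0. Total contributed: 45.
The chores-and-supplies kitty pays out 4.9 × 45 = 220.50 in total (split across the unequal shares, but the aggregate is all that matters for the group sum).
The 6 free-riders keep 45 each, adding 270. Group total = 270 + 220.50 = 490.50.

490.50 dollars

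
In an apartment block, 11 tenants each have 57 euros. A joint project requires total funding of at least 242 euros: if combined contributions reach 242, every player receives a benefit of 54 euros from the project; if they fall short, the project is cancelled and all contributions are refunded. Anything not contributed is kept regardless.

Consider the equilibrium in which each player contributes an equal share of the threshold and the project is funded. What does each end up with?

Equal share of the threshold: 242/11 = 22.
At this profile no one gains by cutting their contribution: any cut drops the total below 242, the project is cancelled, contributions are refunded, and the deviator ends with 57, which is less than 57 − 22 + 54 = 89. Contributing more than 22 just wastes the excess. So contributing exactly 22 is a best response.
Each player's payoff: 57 − 22 + 54 = 89.

89 euros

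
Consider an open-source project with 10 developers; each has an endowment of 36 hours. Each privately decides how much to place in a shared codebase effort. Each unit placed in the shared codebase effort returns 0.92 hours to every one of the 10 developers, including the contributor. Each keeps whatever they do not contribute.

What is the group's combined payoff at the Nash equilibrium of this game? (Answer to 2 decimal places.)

The private return per contributed unit is 0.92 < 1, so contributing 0 is dominant for every player. At the Nash equilibrium everyone keeps their 36, and the group total is 10 × 36 = 360.

360.00 hours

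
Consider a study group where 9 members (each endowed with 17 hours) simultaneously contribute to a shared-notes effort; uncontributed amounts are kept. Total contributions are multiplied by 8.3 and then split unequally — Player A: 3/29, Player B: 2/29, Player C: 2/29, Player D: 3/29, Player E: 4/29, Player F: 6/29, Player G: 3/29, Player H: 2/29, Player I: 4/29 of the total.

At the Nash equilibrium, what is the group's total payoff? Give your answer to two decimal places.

A player with share s gets back 8.3·s per unit contributed, so full contribution is dominant for anyone with s > 1/8.3 = 0.1205 and zero contribution is dominant for anyone below.
Player E, Player F and Player I clear that bar, contributing 17 each; the remaining 6 contribute 0. Total contributed: 51.
The shared-notes effort pays out 8.3 × 51 = 423.30 in total (split across the unequal shares, but the aggregate is all that matters for the group sum).
The 6 free-riders keep 17 each, adding 102. Group total = 102 + 423.30 = 525.30.

525.30 hours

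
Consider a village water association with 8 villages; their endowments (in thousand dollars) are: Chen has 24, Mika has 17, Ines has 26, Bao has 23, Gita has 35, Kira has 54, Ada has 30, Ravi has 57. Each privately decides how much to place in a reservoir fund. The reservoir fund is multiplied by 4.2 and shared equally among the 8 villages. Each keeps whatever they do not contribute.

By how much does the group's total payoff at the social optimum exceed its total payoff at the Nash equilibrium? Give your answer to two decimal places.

The private return per contributed unit is 4.2/8 = 0.5250 < 1 for every player regardless of endowment, so the Nash equilibrium is zero contribution and the group total is Σ E_j = 24 + 17 + 26 + 23 + 35 + 54 + 30 + 57 = 266.
Each contributed unit returns 4.200 to the group, so the social optimum is full contribution by everyone: group total = 4.200 × 266 = 1117.20.
Efficiency loss = (4.200 − 1) × 266 = 851.20.

851.20 thousand dollars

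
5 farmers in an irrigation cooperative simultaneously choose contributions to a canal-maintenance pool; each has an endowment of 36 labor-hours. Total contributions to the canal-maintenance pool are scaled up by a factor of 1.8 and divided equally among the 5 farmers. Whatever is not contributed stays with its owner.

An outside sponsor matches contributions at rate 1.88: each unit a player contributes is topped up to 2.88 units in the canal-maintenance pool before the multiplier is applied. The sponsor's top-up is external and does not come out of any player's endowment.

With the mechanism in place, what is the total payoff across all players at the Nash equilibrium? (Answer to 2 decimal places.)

With the mechanism, a contributed unit returns 1.8 × 2.88 / 5 = 1.0368 per unit of net cost to the contributor — now above 1 — so contributing fully is weakly dominant for every player.
So the Nash equilibrium is full contribution by all 5; the group earns 1.8 × 2.88 × 180 = 933.12.

933.12 labor-hours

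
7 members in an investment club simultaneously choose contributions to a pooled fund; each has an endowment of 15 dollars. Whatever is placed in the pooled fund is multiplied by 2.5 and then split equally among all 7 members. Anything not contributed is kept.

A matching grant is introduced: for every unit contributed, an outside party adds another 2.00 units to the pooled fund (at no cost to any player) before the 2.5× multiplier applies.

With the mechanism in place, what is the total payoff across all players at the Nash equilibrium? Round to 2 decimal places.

Under the mechanism each unit contributed yields 2.5 × 3.00 / 7 = 1.0714 back to its contributor per unit of net cost, which exceeds 1, making full contribution the dominant choice for everyone.
So the Nash equilibrium is full contribution by all 7; the group earns 2.5 × 3.00 × 105 = 787.50.

787.50 dollars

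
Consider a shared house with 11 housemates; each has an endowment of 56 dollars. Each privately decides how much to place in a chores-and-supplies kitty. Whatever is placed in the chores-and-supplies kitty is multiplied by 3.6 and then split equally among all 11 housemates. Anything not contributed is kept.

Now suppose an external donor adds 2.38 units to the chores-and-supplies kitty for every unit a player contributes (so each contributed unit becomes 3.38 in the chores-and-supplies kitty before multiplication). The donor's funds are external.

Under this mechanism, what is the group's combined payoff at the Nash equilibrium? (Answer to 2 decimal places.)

Under the mechanism each unit contributed yields 3.6 × 3.38 / 11 = 1.1062 back to its contributor per unit of net cost, which exceeds 1, making full contribution the dominant choice for everyone.
So the Nash equilibrium is full contribution by all 11; the group earns 3.6 × 3.38 × 616 = 7495.49.

7495.49 dollars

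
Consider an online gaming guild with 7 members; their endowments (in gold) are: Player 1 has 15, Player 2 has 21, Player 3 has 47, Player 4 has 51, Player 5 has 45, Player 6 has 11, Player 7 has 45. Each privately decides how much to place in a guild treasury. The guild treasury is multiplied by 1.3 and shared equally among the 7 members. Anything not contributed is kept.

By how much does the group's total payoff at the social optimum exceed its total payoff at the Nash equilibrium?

The private return per contributed unit is 1.3/7 = 0.1857 < 1 for every player regardless of endowment, so the Nash equilibrium is zero contribution and the group total is Σ E_j = 15 + 21 + 47 + 51 + 45 + 11 + 45 = 235.
Each contributed unit returns 1.300 to the group, so the social optimum is full contribution by everyone: group total = 1.300 × 235 = 305.50.
Efficiency loss = (1.300 − 1) × 235 = 70.50.

70.50 gold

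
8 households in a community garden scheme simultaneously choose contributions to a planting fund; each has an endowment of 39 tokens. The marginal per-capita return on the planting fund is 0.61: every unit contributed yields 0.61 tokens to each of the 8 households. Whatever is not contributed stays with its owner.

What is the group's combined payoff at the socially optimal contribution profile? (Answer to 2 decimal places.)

1522.56 tokens

Each contributed unit returns 4.880 to the group as a whole (0.61 to each of 8 players), which exceeds 1, so the social optimum is full contribution: group total = 4.880 × 312 = 1522.56.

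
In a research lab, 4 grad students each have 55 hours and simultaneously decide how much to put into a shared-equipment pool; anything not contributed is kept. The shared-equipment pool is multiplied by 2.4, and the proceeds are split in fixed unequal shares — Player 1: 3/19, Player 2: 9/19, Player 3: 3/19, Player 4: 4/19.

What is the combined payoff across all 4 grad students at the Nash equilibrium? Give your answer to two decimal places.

Player j's private return per contributed unit is 2.4 × (j's share). Contributing is weakly dominant for j when that share is at least 1/2.4 = 0.4167, and contributing 0 is dominant otherwise.
Player 2 alone (share 9/19) is above the threshold, contributing 55; the remaining 3 contribute 0. Total contributed: 55.
The shared-equipment pool pays out 2.4 × 55 = 132.00 in total (split across the unequal shares, but the aggregate is all that matters for the group sum).
The 3 free-riders keep 55 each, adding 165. Group total = 165 + 132.00 = 297.00.

297.00 hours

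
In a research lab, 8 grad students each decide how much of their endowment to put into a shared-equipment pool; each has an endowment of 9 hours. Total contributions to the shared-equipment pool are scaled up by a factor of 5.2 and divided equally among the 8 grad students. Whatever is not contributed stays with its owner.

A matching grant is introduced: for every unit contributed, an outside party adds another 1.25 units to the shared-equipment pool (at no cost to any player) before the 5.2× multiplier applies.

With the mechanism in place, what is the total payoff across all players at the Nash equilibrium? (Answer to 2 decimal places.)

Under the mechanism each unit contributed yields 5.2 × 2.25 / 8 = 1.4625 back to its contributor per unit of net cost, which exceeds 1, making full contribution the dominant choice for everyone.
At the Nash equilibrium everyone contributes 9. Group total payoff = 5.2 × 2.25 × 72 = 842.40.

842.40 hours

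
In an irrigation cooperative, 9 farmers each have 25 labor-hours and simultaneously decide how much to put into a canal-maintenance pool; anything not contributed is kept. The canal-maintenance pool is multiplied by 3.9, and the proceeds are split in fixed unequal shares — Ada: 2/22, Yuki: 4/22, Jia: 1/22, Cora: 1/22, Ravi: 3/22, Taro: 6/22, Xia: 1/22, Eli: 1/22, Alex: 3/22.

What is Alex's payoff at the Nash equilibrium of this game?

Each unit j contributes comes back to j as 3.9 × (j's share), so j prefers to contribute only if that share exceeds 1/3.9 = 0.2564; otherwise keeping the unit dominates.
Only Taro (6/22) clears that bar, contributing 25; the remaining 8 contribute 0. Total contributed: 25.
Alex keeps 25 and receives 3.9 × 25 × 3/22 = 13.30 from the canal-maintenance pool, for a payoff of 38.30.

38.30 labor-hours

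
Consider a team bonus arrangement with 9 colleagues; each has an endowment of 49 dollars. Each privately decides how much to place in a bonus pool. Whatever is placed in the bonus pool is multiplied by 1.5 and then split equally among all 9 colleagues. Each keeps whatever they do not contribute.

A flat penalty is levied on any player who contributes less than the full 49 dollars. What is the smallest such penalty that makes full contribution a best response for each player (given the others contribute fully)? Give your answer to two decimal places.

40.83 dollars

Given the others contribute fully, the best deviation is to contribute 0 (any partial contribution still incurs the fine and gives up units whose private return 0.1667 is below 1).
Deviating from 49 to 0 saves 49 dollars but forfeits the deviator's share of the drop in the bonus pool: 1.5/9 × 49 = 8.17.
So the deviation gain is 49 − 8.17 = 40.83, and the fine must be at least 40.83 dollars to wipe it out.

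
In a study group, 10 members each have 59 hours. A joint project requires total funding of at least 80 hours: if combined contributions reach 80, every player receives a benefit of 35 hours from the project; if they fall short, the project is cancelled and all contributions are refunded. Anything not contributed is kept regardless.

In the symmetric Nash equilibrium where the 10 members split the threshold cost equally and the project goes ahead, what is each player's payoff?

86 hours

Equal share of the threshold: 80/10 = 8.
At this profile no one gains by cutting their contribution: any cut drops the total below 80, the project is cancelled, contributions are refunded, and the deviator ends with 59, which is less than 59 − 8 + 35 = 86. Contributing more than 8 just wastes the excess. So contributing exactly 8 is a best response.
Each player's payoff: 59 − 8 + 35 = 86.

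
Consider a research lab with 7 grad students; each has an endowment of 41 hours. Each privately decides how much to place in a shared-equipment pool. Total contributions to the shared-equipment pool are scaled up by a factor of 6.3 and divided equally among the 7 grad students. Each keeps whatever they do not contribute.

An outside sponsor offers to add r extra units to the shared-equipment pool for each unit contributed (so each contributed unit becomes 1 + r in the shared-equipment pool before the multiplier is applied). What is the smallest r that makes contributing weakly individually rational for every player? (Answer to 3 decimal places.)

0.111

With matching at rate r, one contributed unit becomes (1 + r) in the shared-equipment pool and returns 6.3 × (1 + r) / 7 to the contributor.
Setting this equal to 1: 1 + r = 7/6.3 = 1.1111.
So the minimum matching rate is r = 1.1111 − 1 = 0.111.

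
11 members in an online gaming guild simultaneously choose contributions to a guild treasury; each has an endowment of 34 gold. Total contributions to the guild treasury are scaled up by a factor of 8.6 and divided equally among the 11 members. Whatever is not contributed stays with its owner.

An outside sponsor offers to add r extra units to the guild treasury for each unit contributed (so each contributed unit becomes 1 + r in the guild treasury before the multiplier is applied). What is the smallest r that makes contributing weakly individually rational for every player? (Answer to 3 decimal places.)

0.279

With matching at rate r, one contributed unit becomes (1 + r) in the guild treasury and returns 8.6 × (1 + r) / 11 to the contributor.
Setting this equal to 1: 1 + r = 11/8.6 = 1.2791.
So the minimum matching rate is r = 1.2791 − 1 = 0.279.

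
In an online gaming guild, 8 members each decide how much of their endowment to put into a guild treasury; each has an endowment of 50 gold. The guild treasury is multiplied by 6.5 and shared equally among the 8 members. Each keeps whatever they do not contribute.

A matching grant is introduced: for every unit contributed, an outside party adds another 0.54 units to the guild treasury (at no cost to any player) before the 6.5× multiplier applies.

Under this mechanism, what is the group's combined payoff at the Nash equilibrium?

Under the mechanism each unit contributed yields 6.5 × 1.54 / 8 = 1.2513 back to its contributor per unit of net cost, which exceeds 1, making full contribution the dominant choice for everyone.
So the Nash equilibrium is full contribution by all 8; the group earns 6.5 × 1.54 × 400 = 4004.00.

4004.00 gold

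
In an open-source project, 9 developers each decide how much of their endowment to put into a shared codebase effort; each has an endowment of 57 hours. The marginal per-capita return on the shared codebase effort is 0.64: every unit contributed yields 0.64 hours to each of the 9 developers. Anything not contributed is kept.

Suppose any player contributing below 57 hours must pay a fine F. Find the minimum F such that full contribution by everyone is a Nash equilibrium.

20.52 hours

Given the others contribute fully, the best deviation is to contribute 0 (any partial contribution still incurs the fine and gives up units whose private return 0.64 is below 1).
Deviating from 57 to 0 saves 57 hours but forfeits the deviator's share of the drop in the shared codebase effort: 0.64 × 57 = 36.48.
So the deviation gain is 57 − 36.48 = 20.52, and the fine must be at least 20.52 hours to wipe it out.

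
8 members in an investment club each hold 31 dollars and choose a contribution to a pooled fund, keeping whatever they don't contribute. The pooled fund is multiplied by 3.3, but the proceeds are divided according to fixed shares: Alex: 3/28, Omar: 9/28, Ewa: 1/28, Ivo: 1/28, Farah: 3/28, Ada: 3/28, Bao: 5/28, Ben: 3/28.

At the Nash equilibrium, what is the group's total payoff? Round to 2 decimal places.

319.30 dollars

A player with share s gets back 3.3·s per unit contributed, so full contribution is dominant for anyone with s > 1/3.3 = 0.3030 and zero contribution is dominant for anyone below.
Omar alone (share 9/28) is above the threshold, contributing 31; the remaining 7 contribute 0. Total contributed: 31.
The pooled fund pays out 3.3 × 31 = 102.30 in total (split across the unequal shares, but the aggregate is all that matters for the group sum).
The 7 free-riders keep 31 each, adding 217. Group total = 217 + 102.30 = 319.30.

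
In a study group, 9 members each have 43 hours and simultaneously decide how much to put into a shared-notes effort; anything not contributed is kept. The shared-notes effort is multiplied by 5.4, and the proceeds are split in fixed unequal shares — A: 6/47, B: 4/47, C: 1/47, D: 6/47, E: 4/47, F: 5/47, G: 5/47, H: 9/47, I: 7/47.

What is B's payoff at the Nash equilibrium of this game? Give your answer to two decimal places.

62.76 hours

Each unit j contributes comes back to j as 5.4 × (j's share), so j prefers to contribute only if that share exceeds 1/5.4 = 0.1852; otherwise keeping the unit dominates.
Only H (9/47) clears that bar, contributing 43; the remaining 8 contribute 0. Total contributed: 43.
B keeps 43 and receives 5.4 × 43 × 4/47 = 19.76 from the shared-notes effort, for a payoff of 62.76.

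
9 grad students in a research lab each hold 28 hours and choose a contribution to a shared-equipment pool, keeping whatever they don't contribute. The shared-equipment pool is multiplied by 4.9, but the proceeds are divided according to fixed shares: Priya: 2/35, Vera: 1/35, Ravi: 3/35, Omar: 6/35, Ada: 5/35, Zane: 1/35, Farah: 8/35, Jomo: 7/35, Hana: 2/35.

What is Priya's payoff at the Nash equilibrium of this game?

35.84 hours

A player with share s gets back 4.9·s per unit contributed, so full contribution is dominant for anyone with s > 1/4.9 = 0.2041 and zero contribution is dominant for anyone below.
Farah alone (share 8/35) is above the threshold, contributing 28; the remaining 8 contribute 0. Total contributed: 28.
Priya keeps 28 and receives 4.9 × 28 × 2/35 = 7.84 from the shared-equipment pool, for a payoff of 35.84.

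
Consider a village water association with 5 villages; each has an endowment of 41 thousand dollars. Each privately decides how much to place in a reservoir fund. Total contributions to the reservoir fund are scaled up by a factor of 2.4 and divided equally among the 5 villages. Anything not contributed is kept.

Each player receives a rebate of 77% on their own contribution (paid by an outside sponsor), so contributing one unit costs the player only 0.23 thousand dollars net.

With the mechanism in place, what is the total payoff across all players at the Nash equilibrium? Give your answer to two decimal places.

649.85 thousand dollars

The effective private return per unit is now (2.4/5) / 0.23 = 2.0870 > 1, so every player's dominant strategy flips to full contribution.
So the Nash equilibrium is full contribution by all 5; the group earns 5 × (41 × 0.77 + 2.4 × 41) = 649.85.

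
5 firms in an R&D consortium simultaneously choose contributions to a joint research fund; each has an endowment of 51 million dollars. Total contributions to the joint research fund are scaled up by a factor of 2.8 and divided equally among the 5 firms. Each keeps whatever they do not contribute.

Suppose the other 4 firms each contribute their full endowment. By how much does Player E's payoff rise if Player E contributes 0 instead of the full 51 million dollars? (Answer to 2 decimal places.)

22.44 million dollars

Switching from a contribution of 51 to 0 lets Player E keep an extra 51 million dollars, but lowers the joint research fund by 51, which costs Player E their own share of that drop: 2.8/5 × 51 = 28.56.
Net gain = 51 − 28.56 = 22.44. The private return per contributed unit (0.5600) is below 1, so free-riding is indeed the best response regardless of what the others do.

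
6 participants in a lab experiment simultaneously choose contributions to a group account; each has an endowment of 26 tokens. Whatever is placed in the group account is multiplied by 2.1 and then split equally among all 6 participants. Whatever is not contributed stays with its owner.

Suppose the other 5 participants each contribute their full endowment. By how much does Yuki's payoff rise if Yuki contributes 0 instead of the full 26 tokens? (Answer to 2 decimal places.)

16.90 tokens

Switching from a contribution of 26 to 0 lets Yuki keep an extra 26 tokens, but lowers the group account by 26, which costs Yuki their own share of that drop: 2.1/6 × 26 = 9.10.
Net gain = 26 − 9.10 = 16.90. The private return per contributed unit (0.3500) is below 1, so free-riding is indeed the best response regardless of what the others do.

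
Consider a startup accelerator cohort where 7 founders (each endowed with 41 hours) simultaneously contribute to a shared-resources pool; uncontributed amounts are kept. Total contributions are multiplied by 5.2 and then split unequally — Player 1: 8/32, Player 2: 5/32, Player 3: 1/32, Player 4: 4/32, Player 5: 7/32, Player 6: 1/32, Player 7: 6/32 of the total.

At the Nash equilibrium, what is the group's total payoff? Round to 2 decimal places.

631.40 hours

Each unit j contributes comes back to j as 5.2 × (j's share), so j prefers to contribute only if that share exceeds 1/5.2 = 0.1923; otherwise keeping the unit dominates.
Player 1 and Player 5 clear that bar, contributing 41 each; the remaining 5 contribute 0. Total contributed: 82.
The shared-resources pool pays out 5.2 × 82 = 426.40 in total (split across the unequal shares, but the aggregate is all that matters for the group sum).
The 5 free-riders keep 41 each, adding 205. Group total = 205 + 426.40 = 631.40.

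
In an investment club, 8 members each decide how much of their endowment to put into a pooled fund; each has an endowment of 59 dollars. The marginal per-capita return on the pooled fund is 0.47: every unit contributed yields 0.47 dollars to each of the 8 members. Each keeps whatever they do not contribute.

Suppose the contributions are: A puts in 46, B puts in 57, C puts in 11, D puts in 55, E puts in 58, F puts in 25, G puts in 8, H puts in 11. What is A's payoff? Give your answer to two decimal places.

Total contributed: 46 + 57 + 11 + 55 + 58 + 25 + 8 + 11 = 271.
Each receives 0.47 × 271 = 127.37 from the pooled fund.
A keeps 59 − 46 = 13, so A's payoff is 13 + 127.37 = 140.37.

140.37 dollars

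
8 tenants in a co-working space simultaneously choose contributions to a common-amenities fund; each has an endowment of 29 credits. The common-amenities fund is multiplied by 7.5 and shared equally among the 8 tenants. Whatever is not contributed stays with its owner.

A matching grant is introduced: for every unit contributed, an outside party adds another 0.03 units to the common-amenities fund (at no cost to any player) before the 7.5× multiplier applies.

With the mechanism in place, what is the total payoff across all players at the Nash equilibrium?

232.00 credits

The effective private return is 7.5 × 1.03 / 8 = 0.9656, which is still under 1, so the mechanism doesn't change anyone's dominant strategy: zero contribution.
Everyone keeps their endowment and the group total is 8 × 29 = 232.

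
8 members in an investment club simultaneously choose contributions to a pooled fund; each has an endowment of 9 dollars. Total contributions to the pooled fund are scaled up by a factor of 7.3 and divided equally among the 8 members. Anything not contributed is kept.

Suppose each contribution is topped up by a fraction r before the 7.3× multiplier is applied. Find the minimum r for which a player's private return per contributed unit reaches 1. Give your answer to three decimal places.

With matching at rate r, one contributed unit becomes (1 + r) in the pooled fund and returns 7.3 × (1 + r) / 8 to the contributor.
Setting this equal to 1: 1 + r = 8/7.3 = 1.0959.
So the minimum matching rate is r = 1.0959 − 1 = 0.096.

0.096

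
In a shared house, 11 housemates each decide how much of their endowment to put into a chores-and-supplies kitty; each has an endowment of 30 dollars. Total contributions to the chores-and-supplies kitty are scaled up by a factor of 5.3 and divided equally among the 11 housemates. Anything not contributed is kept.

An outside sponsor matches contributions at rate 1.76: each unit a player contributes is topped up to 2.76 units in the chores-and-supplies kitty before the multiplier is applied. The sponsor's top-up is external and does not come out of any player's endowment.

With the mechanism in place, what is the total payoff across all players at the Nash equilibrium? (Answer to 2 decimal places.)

The effective private return per unit is now 5.3 × 2.76 / 11 = 1.3298 > 1, so every player's dominant strategy flips to full contribution.
So the Nash equilibrium is full contribution by all 11; the group earns 5.3 × 2.76 × 330 = 4827.24.

4827.24 dollars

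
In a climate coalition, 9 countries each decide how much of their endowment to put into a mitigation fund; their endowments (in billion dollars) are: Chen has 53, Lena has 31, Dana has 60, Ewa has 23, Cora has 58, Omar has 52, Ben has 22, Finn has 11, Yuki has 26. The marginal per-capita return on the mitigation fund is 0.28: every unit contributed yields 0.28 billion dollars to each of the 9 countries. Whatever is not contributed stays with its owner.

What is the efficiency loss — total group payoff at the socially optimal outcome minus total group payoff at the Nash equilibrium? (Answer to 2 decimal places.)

510.72 billion dollars

The private return per contributed unit is 0.28 < 1 for everyone, so the Nash equilibrium is zero contribution and the group total is Σ E_j = 53 + 31 + 60 + 23 + 58 + 52 + 22 + 11 + 26 = 336.
Each contributed unit returns 2.520 to the group, so the social optimum is full contribution by everyone: group total = 2.520 × 336 = 846.72.
Efficiency loss = (2.520 − 1) × 336 = 510.72.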